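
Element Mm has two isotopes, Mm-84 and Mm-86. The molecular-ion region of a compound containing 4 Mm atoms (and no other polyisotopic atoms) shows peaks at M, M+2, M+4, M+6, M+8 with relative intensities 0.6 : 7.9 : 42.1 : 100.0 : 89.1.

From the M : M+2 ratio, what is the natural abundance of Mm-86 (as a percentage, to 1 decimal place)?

If p is the fraction of Mm that is Mm-84, then I(M+2)/I(M) = [C(4,1)·p^3·(1−p)] / p^4 = 4·(1−p)/p = 7.9/0.6 = 13.1667
(1−p)/p = 13.1667/4 = 3.2917  ⇒  p = 1/(1 + 3.2917) = 0.2330
Mm-84: 23.3%, Mm-86: 76.7%.

76.7%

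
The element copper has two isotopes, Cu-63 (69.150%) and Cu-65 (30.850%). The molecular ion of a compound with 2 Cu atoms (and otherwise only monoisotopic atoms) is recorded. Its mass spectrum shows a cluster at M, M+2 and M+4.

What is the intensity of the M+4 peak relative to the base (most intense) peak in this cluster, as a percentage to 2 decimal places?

19.90%

Binomial terms of (0.69150 + 0.30850)^2: M 0.4782, M+2 0.4267, M+4 0.0952 → M is the base peak.
P(M) = C(2,0) × 0.69150^2 × 0.30850^0 = 1 × 0.47817225 × 1.0000 = 0.478172 (base)
P(M+4) = C(2,2) × 0.69150^0 × 0.30850^2 = 1 × 1.0000 × 0.09517225 = 0.095172
Relative intensity = 0.095172 / 0.478172 × 100 = 19.90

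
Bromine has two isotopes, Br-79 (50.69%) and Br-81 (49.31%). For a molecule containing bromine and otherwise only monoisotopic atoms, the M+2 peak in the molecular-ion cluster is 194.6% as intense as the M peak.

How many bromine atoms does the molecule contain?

With n Br atoms, P(M+2)/P(M) = C(n,1)·p^(n−1)q / p^n = n·q/p = n · 0.4931/0.5069.
n = 1.946 × 0.5069/0.4931 = 2.00 ≈ 2

2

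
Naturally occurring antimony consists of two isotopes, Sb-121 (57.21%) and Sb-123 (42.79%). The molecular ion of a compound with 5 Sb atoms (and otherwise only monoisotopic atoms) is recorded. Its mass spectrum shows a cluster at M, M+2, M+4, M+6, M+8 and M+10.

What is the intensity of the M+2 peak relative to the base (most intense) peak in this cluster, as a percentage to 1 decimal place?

66.8%

(0.5721 + 0.4279)^5 gives M 0.0613, M+2 0.2292, M+4 0.3428, M+6 0.2564, M+8 0.0959, M+10 0.0143; the largest is M+4.
P(M+4) = C(5,2) × 0.5721^3 × 0.4279^2 = 10 × 0.18724742 × 0.18309841 = 0.342847 (base)
P(M+2) = C(5,1) × 0.5721^4 × 0.4279^1 = 5 × 0.10712425 × 0.4279 = 0.229192
Relative intensity = 0.229192 / 0.342847 × 100 = 66.8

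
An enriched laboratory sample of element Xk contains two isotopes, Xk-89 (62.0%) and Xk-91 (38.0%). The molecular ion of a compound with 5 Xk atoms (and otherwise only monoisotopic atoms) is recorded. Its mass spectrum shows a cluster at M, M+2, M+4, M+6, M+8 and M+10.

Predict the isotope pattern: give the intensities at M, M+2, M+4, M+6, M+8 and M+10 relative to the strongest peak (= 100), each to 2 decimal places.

The 5 Xk atoms are independent, so intensities follow the terms of (0.620 + 0.380)^5.
P(M) = 0.620^5 = 0.091613
P(M+2) = 5 × 0.620^4 × 0.380^1 = 0.280750
P(M+4) = 10 × 0.620^3 × 0.380^2 = 0.344146
P(M+6) = 10 × 0.620^2 × 0.380^3 = 0.210928
P(M+8) = 5 × 0.620^1 × 0.380^4 = 0.064639
P(M+10) = 0.380^5 = 0.007924
The M+4 peak is largest (0.344146); scaling to 100 gives 26.62 : 81.58 : 100.00 : 61.29 : 18.78 : 2.30.

26.62 : 81.58 : 100.00 : 61.29 : 18.78 : 2.30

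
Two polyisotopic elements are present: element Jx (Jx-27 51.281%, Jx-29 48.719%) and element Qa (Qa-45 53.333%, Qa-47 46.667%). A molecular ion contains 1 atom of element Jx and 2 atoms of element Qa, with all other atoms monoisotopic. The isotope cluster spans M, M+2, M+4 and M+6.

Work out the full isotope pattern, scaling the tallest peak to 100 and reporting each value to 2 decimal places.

Element Jx pattern (n=1): 0.51281 : 0.48719
Element Qa pattern (n=2): 0.28444089 : 0.49777822 : 0.21778089
Convolve the two distributions (both contribute in 2-u steps):
  M: 0.51281×0.28444089 = 0.145864
  M+2: 0.51281×0.49777822 + 0.48719×0.28444089 = 0.393842
  M+4: 0.51281×0.21778089 + 0.48719×0.49777822 = 0.354193
  M+6: 0.48719×0.21778089 = 0.106101
Scale to base peak (0.393842) = 100: 37.04 : 100.00 : 89.93 : 26.94

37.04 : 100.00 : 89.93 : 26.94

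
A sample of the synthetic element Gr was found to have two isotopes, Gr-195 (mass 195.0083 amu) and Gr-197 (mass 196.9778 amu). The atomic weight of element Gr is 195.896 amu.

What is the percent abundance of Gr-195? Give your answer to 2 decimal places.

With x = fraction of Gr-195 (so Gr-197 is 1 − x):
195.0083·x + 196.9778·(1 − x) = 195.896
(195.0083 − 196.9778)·x = 195.896 − 196.9778
x = -1.0818 / -1.9695 = 0.54928 → 54.93% Gr-195, 45.07% Gr-197.

54.93%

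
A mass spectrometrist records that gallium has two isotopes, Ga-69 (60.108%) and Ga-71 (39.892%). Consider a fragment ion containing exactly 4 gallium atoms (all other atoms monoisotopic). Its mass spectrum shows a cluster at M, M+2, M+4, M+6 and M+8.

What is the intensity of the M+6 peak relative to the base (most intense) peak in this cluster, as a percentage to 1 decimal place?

44.0%

Binomial terms of (0.60108 + 0.39892)^4: M 0.1305, M+2 0.3465, M+4 0.3450, M+6 0.1526, M+8 0.0253 → M+2 is the base peak.
P(M+2) = C(4,1) × 0.60108^3 × 0.39892^1 = 4 × 0.2171685 × 0.39892 = 0.346531 (base)
P(M+6) = C(4,3) × 0.60108^1 × 0.39892^3 = 4 × 0.60108 × 0.063483 = 0.152633
Relative intensity = 0.152633 / 0.346531 × 100 = 44.0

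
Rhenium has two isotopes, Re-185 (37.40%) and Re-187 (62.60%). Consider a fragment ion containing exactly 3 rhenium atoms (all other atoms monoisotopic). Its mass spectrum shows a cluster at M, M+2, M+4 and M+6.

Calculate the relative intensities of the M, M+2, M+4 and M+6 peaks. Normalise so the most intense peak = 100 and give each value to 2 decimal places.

11.90 : 59.74 : 100.00 : 55.79

The 3 Re atoms are independent, so intensities follow the terms of (0.3740 + 0.6260)^3.
P(M) = 0.3740^3 = 0.052314
P(M+2) = 3 × 0.3740^2 × 0.6260^1 = 0.262687
P(M+4) = 3 × 0.3740^1 × 0.6260^2 = 0.439685
P(M+6) = 0.6260^3 = 0.245314
The M+4 peak is largest (0.439685); scaling to 100 gives 11.90 : 59.74 : 100.00 : 55.79.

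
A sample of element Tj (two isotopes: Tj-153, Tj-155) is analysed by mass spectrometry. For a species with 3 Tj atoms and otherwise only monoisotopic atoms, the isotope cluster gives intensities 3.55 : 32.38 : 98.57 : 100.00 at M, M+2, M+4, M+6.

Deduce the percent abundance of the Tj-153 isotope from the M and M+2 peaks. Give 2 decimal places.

24.75%

Write p for the Tj-153 fraction. I(M+2)/I(M) = [C(3,1)·p^2·(1−p)] / p^3 = 3·(1−p)/p = 32.38/3.55 = 9.1211
(1−p)/p = 9.1211/3 = 3.0404  ⇒  p = 1/(1 + 3.0404) = 0.2475
Tj-153: 24.75%, Tj-155: 75.25%.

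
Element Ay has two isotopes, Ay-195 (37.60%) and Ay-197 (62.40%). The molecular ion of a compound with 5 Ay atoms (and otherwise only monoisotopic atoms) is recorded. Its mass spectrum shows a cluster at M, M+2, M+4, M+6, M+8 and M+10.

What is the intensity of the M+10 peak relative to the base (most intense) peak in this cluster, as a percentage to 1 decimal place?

Binomial terms of (0.3760 + 0.6240)^5: M 0.0075, M+2 0.0624, M+4 0.2070, M+6 0.3435, M+8 0.2850, M+10 0.0946 → M+6 is the base peak.
P(M+6) = C(5,3) × 0.3760^2 × 0.6240^3 = 10 × 0.141376 × 0.24297062 = 0.343502 (base)
P(M+10) = C(5,5) × 0.3760^0 × 0.6240^5 = 1 × 1.0000 × 0.09460693 = 0.094607
Relative intensity = 0.094607 / 0.343502 × 100 = 27.5

27.5%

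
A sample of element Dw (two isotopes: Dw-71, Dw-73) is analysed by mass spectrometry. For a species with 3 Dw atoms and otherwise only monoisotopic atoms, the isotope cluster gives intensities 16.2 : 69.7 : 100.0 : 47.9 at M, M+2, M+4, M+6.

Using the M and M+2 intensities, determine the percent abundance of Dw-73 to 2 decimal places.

58.92%

Let p = fractional abundance of Dw-71. I(M+2)/I(M) = [C(3,1)·p^2·(1−p)] / p^3 = 3·(1−p)/p = 69.7/16.2 = 4.3025
(1−p)/p = 4.3025/3 = 1.4342  ⇒  p = 1/(1 + 1.4342) = 0.4108
Dw-71: 41.08%, Dw-73: 58.92%.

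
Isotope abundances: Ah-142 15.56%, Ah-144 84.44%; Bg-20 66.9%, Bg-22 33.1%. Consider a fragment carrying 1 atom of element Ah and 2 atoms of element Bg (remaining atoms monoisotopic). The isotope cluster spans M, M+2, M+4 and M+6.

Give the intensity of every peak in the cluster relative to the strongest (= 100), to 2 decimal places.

15.59 : 100.00 : 87.51 : 20.70

Element Ah pattern (n=1): 0.1556 : 0.8444
Element Bg pattern (n=2): 0.447561 : 0.442878 : 0.109561
Convolve the two distributions (both contribute in 2-u steps):
  M: 0.1556×0.447561 = 0.069640
  M+2: 0.1556×0.442878 + 0.8444×0.447561 = 0.446832
  M+4: 0.1556×0.109561 + 0.8444×0.442878 = 0.391014
  M+6: 0.8444×0.109561 = 0.092513
Scale to base peak (0.446832) = 100: 15.59 : 100.00 : 87.51 : 20.70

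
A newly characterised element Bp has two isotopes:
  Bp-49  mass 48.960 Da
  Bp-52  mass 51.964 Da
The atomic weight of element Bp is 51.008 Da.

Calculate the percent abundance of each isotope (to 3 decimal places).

Bp-49: 31.824%, Bp-52: 68.176%

Writing the weighted mean with unknown fraction x of Bp-49:
48.960·x + 51.964·(1 − x) = 51.008
(48.960 − 51.964)·x = 51.008 − 51.964
x = -0.956 / -3.004 = 0.31824 → 31.824% Bp-49, 68.176% Bp-52.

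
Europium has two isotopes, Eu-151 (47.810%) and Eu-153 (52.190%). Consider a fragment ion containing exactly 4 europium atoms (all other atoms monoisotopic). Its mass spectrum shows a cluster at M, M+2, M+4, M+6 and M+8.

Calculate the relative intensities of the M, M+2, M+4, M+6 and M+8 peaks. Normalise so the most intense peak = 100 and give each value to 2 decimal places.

Expanding (0.47810 + 0.52190)^4:
P(M) = 0.47810^4 = 0.052249
P(M+2) = 4 × 0.47810^3 × 0.52190^1 = 0.228141
P(M+4) = 6 × 0.47810^2 × 0.52190^2 = 0.373563
P(M+6) = 4 × 0.47810^1 × 0.52190^3 = 0.271857
P(M+8) = 0.52190^4 = 0.074191
The M+4 peak is largest (0.373563); scaling to 100 gives 13.99 : 61.07 : 100.00 : 72.77 : 19.86.

13.99 : 61.07 : 100.00 : 72.77 : 19.86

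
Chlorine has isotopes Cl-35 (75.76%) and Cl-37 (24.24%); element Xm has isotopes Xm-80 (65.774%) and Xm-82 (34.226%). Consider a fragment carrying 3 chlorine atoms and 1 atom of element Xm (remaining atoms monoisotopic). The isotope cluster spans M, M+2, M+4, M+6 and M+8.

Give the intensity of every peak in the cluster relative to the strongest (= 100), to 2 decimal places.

Chlorine pattern (n=3): 0.4348304 : 0.41738208 : 0.13354464 : 0.01424288
Element Xm pattern (n=1): 0.65774 : 0.34226
Convolve the two distributions (both contribute in 2-u steps):
  M: 0.4348304×0.65774 = 0.286005
  M+2: 0.4348304×0.34226 + 0.41738208×0.65774 = 0.423354
  M+4: 0.41738208×0.34226 + 0.13354464×0.65774 = 0.230691
  M+6: 0.13354464×0.34226 + 0.01424288×0.65774 = 0.055075
  M+8: 0.01424288×0.34226 = 0.004875
Scale to base peak (0.423354) = 100: 67.56 : 100.00 : 54.49 : 13.01 : 1.15

67.56 : 100.00 : 54.49 : 13.01 : 1.15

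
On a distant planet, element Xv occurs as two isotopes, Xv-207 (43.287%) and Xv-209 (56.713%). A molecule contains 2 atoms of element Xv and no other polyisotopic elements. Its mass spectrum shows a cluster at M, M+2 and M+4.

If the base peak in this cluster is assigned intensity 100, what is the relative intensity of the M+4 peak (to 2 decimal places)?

65.51

(0.43287 + 0.56713)^2 gives M 0.1874, M+2 0.4910, M+4 0.3216; the largest is M+2.
P(M+2) = C(2,1) × 0.43287^1 × 0.56713^1 = 2 × 0.43287 × 0.56713 = 0.490987 (base)
P(M+4) = C(2,2) × 0.43287^0 × 0.56713^2 = 1 × 1.0000 × 0.32163644 = 0.321636
Relative intensity = 0.321636 / 0.490987 × 100 = 65.51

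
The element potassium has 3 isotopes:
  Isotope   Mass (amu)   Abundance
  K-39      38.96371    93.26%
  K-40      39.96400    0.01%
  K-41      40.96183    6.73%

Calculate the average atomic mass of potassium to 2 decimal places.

39.10 amu

Average mass = Σ (abundance × isotope mass) = 0.9326 × 38.96371 + 0.0001 × 39.96400 + 0.0673 × 40.96183
= 36.337556 + 0.003996 + 2.756731 = 39.098283 amu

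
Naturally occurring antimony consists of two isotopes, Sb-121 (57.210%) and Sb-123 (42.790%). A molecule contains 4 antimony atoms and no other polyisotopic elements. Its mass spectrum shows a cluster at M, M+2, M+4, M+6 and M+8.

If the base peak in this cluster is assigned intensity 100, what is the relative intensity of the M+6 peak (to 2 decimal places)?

(0.57210 + 0.42790)^4 gives M 0.1071, M+2 0.3205, M+4 0.3596, M+6 0.1793, M+8 0.0335; the largest is M+4.
P(M+4) = C(4,2) × 0.57210^2 × 0.42790^2 = 6 × 0.32729841 × 0.18309841 = 0.359567 (base)
P(M+6) = C(4,3) × 0.57210^1 × 0.42790^3 = 4 × 0.5721 × 0.07834781 = 0.179291
Relative intensity = 0.179291 / 0.359567 × 100 = 49.86

49.86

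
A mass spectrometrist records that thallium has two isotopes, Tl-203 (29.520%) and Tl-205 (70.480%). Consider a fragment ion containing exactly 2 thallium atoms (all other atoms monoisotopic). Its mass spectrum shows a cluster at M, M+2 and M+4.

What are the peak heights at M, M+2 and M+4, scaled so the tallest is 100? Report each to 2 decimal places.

Expanding (0.29520 + 0.70480)^2:
P(M) = 0.29520^2 = 0.087143
P(M+2) = 2 × 0.29520^1 × 0.70480^1 = 0.416114
P(M+4) = 0.70480^2 = 0.496743
The M+4 peak is largest (0.496743); scaling to 100 gives 17.54 : 83.77 : 100.00.

17.54 : 83.77 : 100.00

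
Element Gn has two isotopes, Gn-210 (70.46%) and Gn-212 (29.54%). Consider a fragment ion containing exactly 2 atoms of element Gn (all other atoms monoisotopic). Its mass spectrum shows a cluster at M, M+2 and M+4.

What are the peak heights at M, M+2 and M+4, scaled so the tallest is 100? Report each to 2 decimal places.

100.00 : 83.85 : 17.58

Each Gn atom is independently Gn-210 (p = 0.7046) or Gn-212 (q = 0.2954); the cluster is the binomial expansion (p + q)^2.
P(M) = 0.7046^2 = 0.496461
P(M+2) = 2 × 0.7046^1 × 0.2954^1 = 0.416278
P(M+4) = 0.2954^2 = 0.087261
The M peak is largest (0.496461); scaling to 100 gives 100.00 : 83.85 : 17.58.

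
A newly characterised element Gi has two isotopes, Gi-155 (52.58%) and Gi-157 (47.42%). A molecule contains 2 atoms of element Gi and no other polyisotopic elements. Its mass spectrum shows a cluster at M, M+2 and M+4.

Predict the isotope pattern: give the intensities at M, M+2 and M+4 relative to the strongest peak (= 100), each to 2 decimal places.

55.44 : 100.00 : 45.09

Each Gi atom is independently Gi-155 (p = 0.5258) or Gi-157 (q = 0.4742); the cluster is the binomial expansion (p + q)^2.
P(M) = 0.5258^2 = 0.276466
P(M+2) = 2 × 0.5258^1 × 0.4742^1 = 0.498669
P(M+4) = 0.4742^2 = 0.224866
The M+2 peak is largest (0.498669); scaling to 100 gives 55.44 : 100.00 : 45.09.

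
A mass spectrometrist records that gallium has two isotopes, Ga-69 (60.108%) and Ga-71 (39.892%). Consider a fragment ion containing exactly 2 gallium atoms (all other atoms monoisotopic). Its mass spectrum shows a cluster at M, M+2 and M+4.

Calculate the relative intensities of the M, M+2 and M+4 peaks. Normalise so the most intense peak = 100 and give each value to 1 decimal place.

The 2 Ga atoms are independent, so intensities follow the terms of (0.60108 + 0.39892)^2.
P(M) = 0.60108^2 = 0.361297
P(M+2) = 2 × 0.60108^1 × 0.39892^1 = 0.479566
P(M+4) = 0.39892^2 = 0.159137
The M+2 peak is largest (0.479566); scaling to 100 gives 75.3 : 100.0 : 33.2.

75.3 : 100.0 : 33.2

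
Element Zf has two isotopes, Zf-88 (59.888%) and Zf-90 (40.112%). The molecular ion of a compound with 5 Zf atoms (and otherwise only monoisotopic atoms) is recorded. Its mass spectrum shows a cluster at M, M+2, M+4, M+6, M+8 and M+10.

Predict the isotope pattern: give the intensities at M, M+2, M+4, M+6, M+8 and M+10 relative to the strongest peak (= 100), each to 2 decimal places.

The 5 Zf atoms are independent, so intensities follow the terms of (0.59888 + 0.40112)^5.
P(M) = 0.59888^5 = 0.077037
P(M+2) = 5 × 0.59888^4 × 0.40112^1 = 0.257990
P(M+4) = 10 × 0.59888^3 × 0.40112^2 = 0.345595
P(M+6) = 10 × 0.59888^2 × 0.40112^3 = 0.231474
P(M+8) = 5 × 0.59888^1 × 0.40112^4 = 0.077519
P(M+10) = 0.40112^5 = 0.010384
The M+4 peak is largest (0.345595); scaling to 100 gives 22.29 : 74.65 : 100.00 : 66.98 : 22.43 : 3.00.

22.29 : 74.65 : 100.00 : 66.98 : 22.43 : 3.00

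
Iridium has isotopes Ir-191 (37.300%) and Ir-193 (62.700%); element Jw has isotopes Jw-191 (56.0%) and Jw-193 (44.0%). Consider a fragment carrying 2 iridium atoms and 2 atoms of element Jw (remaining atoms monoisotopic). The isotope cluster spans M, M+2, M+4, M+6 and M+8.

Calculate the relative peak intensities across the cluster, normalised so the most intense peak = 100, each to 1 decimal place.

11.5 : 56.5 : 100.0 : 74.7 : 20.0

Iridium pattern (n=2): 0.139129 : 0.467742 : 0.393129
Element Jw pattern (n=2): 0.3136 : 0.4928 : 0.1936
Convolve the two distributions (both contribute in 2-u steps):
  M: 0.139129×0.3136 = 0.043631
  M+2: 0.139129×0.4928 + 0.467742×0.3136 = 0.215247
  M+4: 0.139129×0.1936 + 0.467742×0.4928 + 0.393129×0.3136 = 0.380724
  M+6: 0.467742×0.1936 + 0.393129×0.4928 = 0.284289
  M+8: 0.393129×0.1936 = 0.076110
Scale to base peak (0.380724) = 100: 11.5 : 56.5 : 100.0 : 74.7 : 20.0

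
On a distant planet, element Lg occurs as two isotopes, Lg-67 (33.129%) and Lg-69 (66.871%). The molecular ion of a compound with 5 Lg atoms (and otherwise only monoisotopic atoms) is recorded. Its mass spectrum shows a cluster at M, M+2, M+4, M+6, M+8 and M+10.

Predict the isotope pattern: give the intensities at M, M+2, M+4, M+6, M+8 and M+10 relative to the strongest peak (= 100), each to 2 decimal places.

1.20 : 12.16 : 49.09 : 99.08 : 100.00 : 40.37

The 5 Lg atoms are independent, so intensities follow the terms of (0.33129 + 0.66871)^5.
P(M) = 0.33129^5 = 0.003991
P(M+2) = 5 × 0.33129^4 × 0.66871^1 = 0.040276
P(M+4) = 10 × 0.33129^3 × 0.66871^2 = 0.162593
P(M+6) = 10 × 0.33129^2 × 0.66871^3 = 0.328194
P(M+8) = 5 × 0.33129^1 × 0.66871^4 = 0.331230
P(M+10) = 0.66871^5 = 0.133718
The M+8 peak is largest (0.331230); scaling to 100 gives 1.20 : 12.16 : 49.09 : 99.08 : 100.00 : 40.37.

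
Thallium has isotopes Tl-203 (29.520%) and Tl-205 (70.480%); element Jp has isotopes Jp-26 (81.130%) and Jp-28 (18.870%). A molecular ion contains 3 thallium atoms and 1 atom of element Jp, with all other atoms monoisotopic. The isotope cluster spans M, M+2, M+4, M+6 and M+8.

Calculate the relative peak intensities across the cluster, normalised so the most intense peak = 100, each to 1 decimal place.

5.3 : 39.4 : 100.0 : 93.7 : 16.9

Thallium pattern (n=3): 0.02572463 : 0.18425524 : 0.43991564 : 0.35010449
Element Jp pattern (n=1): 0.8113 : 0.1887
Convolve the two distributions (both contribute in 2-u steps):
  M: 0.02572463×0.8113 = 0.020870
  M+2: 0.02572463×0.1887 + 0.18425524×0.8113 = 0.154341
  M+4: 0.18425524×0.1887 + 0.43991564×0.8113 = 0.391673
  M+6: 0.43991564×0.1887 + 0.35010449×0.8113 = 0.367052
  M+8: 0.35010449×0.1887 = 0.066065
Scale to base peak (0.391673) = 100: 5.3 : 39.4 : 100.0 : 93.7 : 16.9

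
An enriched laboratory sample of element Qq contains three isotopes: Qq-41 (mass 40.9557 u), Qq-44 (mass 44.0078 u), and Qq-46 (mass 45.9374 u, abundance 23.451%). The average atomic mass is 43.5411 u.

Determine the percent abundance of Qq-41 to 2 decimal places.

The remaining 76.549% is split between Qq-41 (fraction x) and Qq-44 (fraction 0.76549 − x).
Substituting: 40.9557x + 44.0078(0.76549 − x) = 32.768320326
(40.9557 − 44.0078)x = -0.919210496  ⇒  x = 0.30117, y = 0.46432
Qq-41: 30.12%, Qq-44: 46.43%.

30.12%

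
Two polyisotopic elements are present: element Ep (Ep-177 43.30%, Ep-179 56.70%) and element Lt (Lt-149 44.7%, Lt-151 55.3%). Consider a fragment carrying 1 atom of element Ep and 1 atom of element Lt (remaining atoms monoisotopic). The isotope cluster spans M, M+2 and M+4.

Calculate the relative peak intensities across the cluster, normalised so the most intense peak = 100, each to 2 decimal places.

Element Ep pattern (n=1): 0.4330 : 0.5670
Element Lt pattern (n=1): 0.4470 : 0.5530
Convolve the two distributions (both contribute in 2-u steps):
  M: 0.4330×0.4470 = 0.193551
  M+2: 0.4330×0.5530 + 0.5670×0.4470 = 0.492898
  M+4: 0.5670×0.5530 = 0.313551
Scale to base peak (0.492898) = 100: 39.27 : 100.00 : 63.61

39.27 : 100.00 : 63.61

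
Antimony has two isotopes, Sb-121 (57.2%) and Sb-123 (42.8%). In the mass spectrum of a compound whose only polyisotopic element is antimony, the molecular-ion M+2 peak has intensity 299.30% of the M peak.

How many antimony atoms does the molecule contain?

4

With n Sb atoms, P(M+2)/P(M) = C(n,1)·p^(n−1)q / p^n = n·q/p = n · 0.428/0.572.
n = 2.9930 × 0.572/0.428 = 4.00 ≈ 4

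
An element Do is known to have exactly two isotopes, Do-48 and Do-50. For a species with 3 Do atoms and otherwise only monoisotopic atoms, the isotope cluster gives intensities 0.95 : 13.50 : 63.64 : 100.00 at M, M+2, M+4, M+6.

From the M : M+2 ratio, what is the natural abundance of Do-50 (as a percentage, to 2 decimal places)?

Let p = fractional abundance of Do-48. I(M+2)/I(M) = [C(3,1)·p^2·(1−p)] / p^3 = 3·(1−p)/p = 13.50/0.95 = 14.2105
(1−p)/p = 14.2105/3 = 4.7368  ⇒  p = 1/(1 + 4.7368) = 0.1743
Do-48: 17.43%, Do-50: 82.57%.

82.57%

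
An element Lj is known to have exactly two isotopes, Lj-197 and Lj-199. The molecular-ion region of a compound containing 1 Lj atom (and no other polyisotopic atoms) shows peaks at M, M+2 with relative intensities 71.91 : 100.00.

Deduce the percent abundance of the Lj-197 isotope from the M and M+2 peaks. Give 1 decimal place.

41.8%

Write p for the Lj-197 fraction. I(M+2)/I(M) = [C(1,1)·p^0·(1−p)] / p^1 = 1·(1−p)/p = 100.00/71.91 = 1.3906
(1−p)/p = 1.3906/1 = 1.3906  ⇒  p = 1/(1 + 1.3906) = 0.4183
Lj-197: 41.8%, Lj-199: 58.2%.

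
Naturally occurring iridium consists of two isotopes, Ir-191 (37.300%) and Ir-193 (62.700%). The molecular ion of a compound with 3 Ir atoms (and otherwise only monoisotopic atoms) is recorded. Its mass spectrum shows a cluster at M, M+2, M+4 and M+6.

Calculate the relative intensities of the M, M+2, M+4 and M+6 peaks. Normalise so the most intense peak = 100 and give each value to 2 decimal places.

11.80 : 59.49 : 100.00 : 56.03

Expanding (0.37300 + 0.62700)^3:
P(M) = 0.37300^3 = 0.051895
P(M+2) = 3 × 0.37300^2 × 0.62700^1 = 0.261702
P(M+4) = 3 × 0.37300^1 × 0.62700^2 = 0.439911
P(M+6) = 0.62700^3 = 0.246492
The M+4 peak is largest (0.439911); scaling to 100 gives 11.80 : 59.49 : 100.00 : 56.03.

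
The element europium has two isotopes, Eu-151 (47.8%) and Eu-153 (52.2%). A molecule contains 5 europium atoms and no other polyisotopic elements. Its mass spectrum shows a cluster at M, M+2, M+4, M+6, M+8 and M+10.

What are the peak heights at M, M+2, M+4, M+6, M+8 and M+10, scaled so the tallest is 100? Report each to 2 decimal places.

The 5 Eu atoms are independent, so intensities follow the terms of (0.478 + 0.522)^5.
P(M) = 0.478^5 = 0.024954
P(M+2) = 5 × 0.478^4 × 0.522^1 = 0.136255
P(M+4) = 10 × 0.478^3 × 0.522^2 = 0.297594
P(M+6) = 10 × 0.478^2 × 0.522^3 = 0.324988
P(M+8) = 5 × 0.478^1 × 0.522^4 = 0.177452
P(M+10) = 0.522^5 = 0.038757
The M+6 peak is largest (0.324988); scaling to 100 gives 7.68 : 41.93 : 91.57 : 100.00 : 54.60 : 11.93.

7.68 : 41.93 : 91.57 : 100.00 : 54.60 : 11.93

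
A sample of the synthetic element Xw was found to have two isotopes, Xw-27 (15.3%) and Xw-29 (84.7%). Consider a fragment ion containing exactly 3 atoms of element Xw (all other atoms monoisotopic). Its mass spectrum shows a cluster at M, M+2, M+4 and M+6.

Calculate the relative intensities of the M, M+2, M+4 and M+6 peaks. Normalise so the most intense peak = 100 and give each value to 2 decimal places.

Each Xw atom is independently Xw-27 (p = 0.153) or Xw-29 (q = 0.847); the cluster is the binomial expansion (p + q)^3.
P(M) = 0.153^3 = 0.003582
P(M+2) = 3 × 0.153^2 × 0.847^1 = 0.059482
P(M+4) = 3 × 0.153^1 × 0.847^2 = 0.329291
P(M+6) = 0.847^3 = 0.607645
The M+6 peak is largest (0.607645); scaling to 100 gives 0.59 : 9.79 : 54.19 : 100.00.

0.59 : 9.79 : 54.19 : 100.00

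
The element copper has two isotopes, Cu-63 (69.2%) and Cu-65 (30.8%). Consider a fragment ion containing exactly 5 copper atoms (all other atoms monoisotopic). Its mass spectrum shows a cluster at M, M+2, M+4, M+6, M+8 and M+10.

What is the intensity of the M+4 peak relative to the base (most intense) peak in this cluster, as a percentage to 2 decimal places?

89.02%

(0.692 + 0.308)^5 gives M 0.1587, M+2 0.3531, M+4 0.3144, M+6 0.1399, M+8 0.0311, M+10 0.0028; the largest is M+2.
P(M+2) = C(5,1) × 0.692^4 × 0.308^1 = 5 × 0.22931073 × 0.3080 = 0.353139 (base)
P(M+4) = C(5,2) × 0.692^3 × 0.308^2 = 10 × 0.33137389 × 0.094864 = 0.314355
Relative intensity = 0.314355 / 0.353139 × 100 = 89.02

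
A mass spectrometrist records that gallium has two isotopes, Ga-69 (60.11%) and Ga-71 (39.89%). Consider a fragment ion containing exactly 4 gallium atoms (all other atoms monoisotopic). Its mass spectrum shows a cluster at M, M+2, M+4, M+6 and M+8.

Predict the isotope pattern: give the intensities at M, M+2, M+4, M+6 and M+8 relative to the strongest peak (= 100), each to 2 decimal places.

The 4 Ga atoms are independent, so intensities follow the terms of (0.6011 + 0.3989)^4.
P(M) = 0.6011^4 = 0.130553
P(M+2) = 4 × 0.6011^3 × 0.3989^1 = 0.346549
P(M+4) = 6 × 0.6011^2 × 0.3989^2 = 0.344963
P(M+6) = 4 × 0.6011^1 × 0.3989^3 = 0.152616
P(M+8) = 0.3989^4 = 0.025320
The M+2 peak is largest (0.346549); scaling to 100 gives 37.67 : 100.00 : 99.54 : 44.04 : 7.31.

37.67 : 100.00 : 99.54 : 44.04 : 7.31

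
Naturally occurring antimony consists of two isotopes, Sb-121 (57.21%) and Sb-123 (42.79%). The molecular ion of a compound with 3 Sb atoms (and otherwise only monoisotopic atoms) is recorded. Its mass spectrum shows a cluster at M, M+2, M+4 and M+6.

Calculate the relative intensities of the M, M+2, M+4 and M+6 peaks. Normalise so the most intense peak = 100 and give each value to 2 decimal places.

Expanding (0.5721 + 0.4279)^3:
P(M) = 0.5721^3 = 0.187247
P(M+2) = 3 × 0.5721^2 × 0.4279^1 = 0.420153
P(M+4) = 3 × 0.5721^1 × 0.4279^2 = 0.314252
P(M+6) = 0.4279^3 = 0.078348
The M+2 peak is largest (0.420153); scaling to 100 gives 44.57 : 100.00 : 74.79 : 18.65.

44.57 : 100.00 : 74.79 : 18.65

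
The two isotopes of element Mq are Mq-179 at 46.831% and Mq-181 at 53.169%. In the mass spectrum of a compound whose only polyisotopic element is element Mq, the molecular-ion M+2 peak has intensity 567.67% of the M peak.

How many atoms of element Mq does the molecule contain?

5

For n independent Mq atoms, I(M+2)/I(M) = n · (abundance Mq-181) / (abundance Mq-179) = n · 0.53169/0.46831.
n = 5.6767 × 0.46831/0.53169 = 5.00 ≈ 5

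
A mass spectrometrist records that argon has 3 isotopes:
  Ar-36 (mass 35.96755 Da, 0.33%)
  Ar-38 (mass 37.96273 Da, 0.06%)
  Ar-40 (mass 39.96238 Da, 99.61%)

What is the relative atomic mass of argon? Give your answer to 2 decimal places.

Weight each isotope mass by its fractional abundance: 0.0033 × 35.96755 + 0.0006 × 37.96273 + 0.9961 × 39.96238
= 0.118693 + 0.022778 + 39.806527 = 39.947998 Da

39.95 Da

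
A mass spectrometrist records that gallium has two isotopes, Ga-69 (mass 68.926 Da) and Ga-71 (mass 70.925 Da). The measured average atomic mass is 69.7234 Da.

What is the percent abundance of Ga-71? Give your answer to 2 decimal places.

39.89%

Writing the weighted mean with unknown fraction x of Ga-69:
68.926·x + 70.925·(1 − x) = 69.7234
(68.926 − 70.925)·x = 69.7234 − 70.925
x = -1.2016 / -1.999 = 0.60110 → 60.11% Ga-69, 39.89% Ga-71.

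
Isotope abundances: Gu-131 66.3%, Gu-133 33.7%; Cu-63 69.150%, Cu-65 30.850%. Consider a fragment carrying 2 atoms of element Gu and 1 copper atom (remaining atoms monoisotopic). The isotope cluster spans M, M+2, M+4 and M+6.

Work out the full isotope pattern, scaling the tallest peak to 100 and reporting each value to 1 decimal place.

68.4 : 100.0 : 48.7 : 7.9

Element Gu pattern (n=2): 0.439569 : 0.446862 : 0.113569
Copper pattern (n=1): 0.6915 : 0.3085
Convolve the two distributions (both contribute in 2-u steps):
  M: 0.439569×0.6915 = 0.303962
  M+2: 0.439569×0.3085 + 0.446862×0.6915 = 0.444612
  M+4: 0.446862×0.3085 + 0.113569×0.6915 = 0.216390
  M+6: 0.113569×0.3085 = 0.035036
Scale to base peak (0.444612) = 100: 68.4 : 100.0 : 48.7 : 7.9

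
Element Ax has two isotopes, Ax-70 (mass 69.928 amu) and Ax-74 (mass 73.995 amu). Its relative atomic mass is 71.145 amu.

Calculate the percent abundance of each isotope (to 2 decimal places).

Ax-70: 70.08%, Ax-74: 29.92%

Writing the weighted mean with unknown fraction x of Ax-70:
69.928·x + 73.995·(1 − x) = 71.145
(69.928 − 73.995)·x = 71.145 − 73.995
x = -2.850 / -4.067 = 0.70076 → 70.08% Ax-70, 29.92% Ax-74.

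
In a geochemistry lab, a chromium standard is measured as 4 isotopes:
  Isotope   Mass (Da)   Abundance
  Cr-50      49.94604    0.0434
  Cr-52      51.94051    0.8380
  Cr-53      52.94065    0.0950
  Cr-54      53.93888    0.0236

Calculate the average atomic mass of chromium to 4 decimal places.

51.9961 Da

Ar = Σ fᵢ·mᵢ = 0.0434 × 49.94604 + 0.8380 × 51.94051 + 0.0950 × 52.94065 + 0.0236 × 53.93888
= 2.167658 + 43.526147 + 5.029362 + 1.272958 = 51.996125 Da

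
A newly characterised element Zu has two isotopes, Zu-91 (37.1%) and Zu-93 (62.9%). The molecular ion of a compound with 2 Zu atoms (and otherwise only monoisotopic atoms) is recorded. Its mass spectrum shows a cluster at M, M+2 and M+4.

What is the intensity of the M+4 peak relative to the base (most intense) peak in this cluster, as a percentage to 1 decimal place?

84.8%

(0.371 + 0.629)^2 gives M 0.1376, M+2 0.4667, M+4 0.3956; the largest is M+2.
P(M+2) = C(2,1) × 0.371^1 × 0.629^1 = 2 × 0.3710 × 0.6290 = 0.466718 (base)
P(M+4) = C(2,2) × 0.371^0 × 0.629^2 = 1 × 1.0000 × 0.395641 = 0.395641
Relative intensity = 0.395641 / 0.466718 × 100 = 84.8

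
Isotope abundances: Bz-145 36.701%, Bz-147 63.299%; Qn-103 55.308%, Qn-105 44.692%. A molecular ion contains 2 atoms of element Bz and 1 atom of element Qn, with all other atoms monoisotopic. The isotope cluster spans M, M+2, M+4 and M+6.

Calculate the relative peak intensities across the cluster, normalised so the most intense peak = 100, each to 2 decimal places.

Element Bz pattern (n=2): 0.13469634 : 0.46462732 : 0.40067634
Element Qn pattern (n=1): 0.55308 : 0.44692
Convolve the two distributions (both contribute in 2-u steps):
  M: 0.13469634×0.55308 = 0.074498
  M+2: 0.13469634×0.44692 + 0.46462732×0.55308 = 0.317175
  M+4: 0.46462732×0.44692 + 0.40067634×0.55308 = 0.429257
  M+6: 0.40067634×0.44692 = 0.179070
Scale to base peak (0.429257) = 100: 17.36 : 73.89 : 100.00 : 41.72

17.36 : 73.89 : 100.00 : 41.72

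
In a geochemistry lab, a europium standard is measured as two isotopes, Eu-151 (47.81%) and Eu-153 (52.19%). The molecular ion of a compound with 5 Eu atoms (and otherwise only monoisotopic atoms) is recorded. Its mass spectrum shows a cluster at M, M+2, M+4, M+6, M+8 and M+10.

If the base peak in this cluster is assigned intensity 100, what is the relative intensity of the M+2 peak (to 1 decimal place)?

Binomial terms of (0.4781 + 0.5219)^5: M 0.0250, M+2 0.1363, M+4 0.2977, M+6 0.3249, M+8 0.1774, M+10 0.0387 → M+6 is the base peak.
P(M+6) = C(5,3) × 0.4781^2 × 0.5219^3 = 10 × 0.22857961 × 0.14215492 = 0.324937 (base)
P(M+2) = C(5,1) × 0.4781^4 × 0.5219^1 = 5 × 0.05224864 × 0.5219 = 0.136343
Relative intensity = 0.136343 / 0.324937 × 100 = 42.0

42.0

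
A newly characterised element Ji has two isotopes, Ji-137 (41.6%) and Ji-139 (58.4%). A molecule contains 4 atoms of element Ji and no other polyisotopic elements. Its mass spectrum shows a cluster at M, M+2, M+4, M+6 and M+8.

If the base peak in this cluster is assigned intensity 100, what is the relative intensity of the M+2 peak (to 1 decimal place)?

47.5

(0.416 + 0.584)^4 gives M 0.0299, M+2 0.1682, M+4 0.3541, M+6 0.3314, M+8 0.1163; the largest is M+4.
P(M+4) = C(4,2) × 0.416^2 × 0.584^2 = 6 × 0.173056 × 0.341056 = 0.354131 (base)
P(M+2) = C(4,1) × 0.416^3 × 0.584^1 = 4 × 0.0719913 × 0.5840 = 0.168172
Relative intensity = 0.168172 / 0.354131 × 100 = 47.5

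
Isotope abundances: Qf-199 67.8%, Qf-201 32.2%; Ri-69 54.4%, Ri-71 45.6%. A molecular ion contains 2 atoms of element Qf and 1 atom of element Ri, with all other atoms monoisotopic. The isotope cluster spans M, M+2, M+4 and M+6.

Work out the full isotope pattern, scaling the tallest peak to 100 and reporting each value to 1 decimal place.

Element Qf pattern (n=2): 0.459684 : 0.436632 : 0.103684
Element Ri pattern (n=1): 0.5440 : 0.4560
Convolve the two distributions (both contribute in 2-u steps):
  M: 0.459684×0.5440 = 0.250068
  M+2: 0.459684×0.4560 + 0.436632×0.5440 = 0.447144
  M+4: 0.436632×0.4560 + 0.103684×0.5440 = 0.255508
  M+6: 0.103684×0.4560 = 0.047280
Scale to base peak (0.447144) = 100: 55.9 : 100.0 : 57.1 : 10.6

55.9 : 100.0 : 57.1 : 10.6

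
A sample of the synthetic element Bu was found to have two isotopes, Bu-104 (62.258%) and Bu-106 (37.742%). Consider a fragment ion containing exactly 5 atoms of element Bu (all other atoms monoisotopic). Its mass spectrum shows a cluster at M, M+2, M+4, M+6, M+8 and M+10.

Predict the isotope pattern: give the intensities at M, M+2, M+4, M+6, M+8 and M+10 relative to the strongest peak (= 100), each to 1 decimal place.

Expanding (0.62258 + 0.37742)^5:
P(M) = 0.62258^5 = 0.093535
P(M+2) = 5 × 0.62258^4 × 0.37742^1 = 0.283515
P(M+4) = 10 × 0.62258^3 × 0.37742^2 = 0.343744
P(M+6) = 10 × 0.62258^2 × 0.37742^3 = 0.208384
P(M+8) = 5 × 0.62258^1 × 0.37742^4 = 0.063163
P(M+10) = 0.37742^5 = 0.007658
The M+4 peak is largest (0.343744); scaling to 100 gives 27.2 : 82.5 : 100.0 : 60.6 : 18.4 : 2.2.

27.2 : 82.5 : 100.0 : 60.6 : 18.4 : 2.2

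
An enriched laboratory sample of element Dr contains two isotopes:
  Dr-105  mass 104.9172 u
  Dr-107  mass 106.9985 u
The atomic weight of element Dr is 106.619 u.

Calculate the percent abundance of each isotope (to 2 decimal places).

Dr-105: 18.23%, Dr-107: 81.77%

Writing the weighted mean with unknown fraction x of Dr-105:
104.9172·x + 106.9985·(1 − x) = 106.619
(104.9172 − 106.9985)·x = 106.619 − 106.9985
x = -0.3795 / -2.0813 = 0.18234 → 18.23% Dr-105, 81.77% Dr-107.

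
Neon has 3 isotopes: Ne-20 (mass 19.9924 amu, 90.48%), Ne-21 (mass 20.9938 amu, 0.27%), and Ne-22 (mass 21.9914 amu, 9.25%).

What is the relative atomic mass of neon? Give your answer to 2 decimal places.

Average mass = Σ (abundance × isotope mass) = 0.9048 × 19.9924 + 0.0027 × 20.9938 + 0.0925 × 21.9914
= 18.08912 + 0.05668 + 2.03420 = 20.18000 amu

20.18 amu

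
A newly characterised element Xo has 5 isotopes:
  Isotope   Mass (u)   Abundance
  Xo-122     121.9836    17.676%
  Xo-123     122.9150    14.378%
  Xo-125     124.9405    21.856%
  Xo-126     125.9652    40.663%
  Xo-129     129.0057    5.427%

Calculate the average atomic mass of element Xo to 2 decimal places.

124.76 u

Average mass = Σ (abundance × isotope mass) = 0.17676 × 121.9836 + 0.14378 × 122.9150 + 0.21856 × 124.9405 + 0.40663 × 125.9652 + 0.05427 × 129.0057
= 21.56182 + 17.67272 + 27.30700 + 51.22123 + 7.00114 = 124.76391 u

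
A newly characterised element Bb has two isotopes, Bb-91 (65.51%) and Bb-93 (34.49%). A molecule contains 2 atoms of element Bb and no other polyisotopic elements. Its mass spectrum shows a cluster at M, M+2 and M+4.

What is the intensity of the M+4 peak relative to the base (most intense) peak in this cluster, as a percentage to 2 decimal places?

26.32%

Term probabilities: M 0.4292, M+2 0.4519, M+4 0.1190. Base peak = M+2.
P(M+2) = C(2,1) × 0.6551^1 × 0.3449^1 = 2 × 0.6551 × 0.3449 = 0.451888 (base)
P(M+4) = C(2,2) × 0.6551^0 × 0.3449^2 = 1 × 1.0000 × 0.11895601 = 0.118956
Relative intensity = 0.118956 / 0.451888 × 100 = 26.32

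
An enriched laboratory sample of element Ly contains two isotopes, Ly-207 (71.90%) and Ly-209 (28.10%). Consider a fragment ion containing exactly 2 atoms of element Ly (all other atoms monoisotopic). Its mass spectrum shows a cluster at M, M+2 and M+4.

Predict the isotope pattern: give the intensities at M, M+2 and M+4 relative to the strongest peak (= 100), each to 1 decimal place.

The 2 Ly atoms are independent, so intensities follow the terms of (0.7190 + 0.2810)^2.
P(M) = 0.7190^2 = 0.516961
P(M+2) = 2 × 0.7190^1 × 0.2810^1 = 0.404078
P(M+4) = 0.2810^2 = 0.078961
The M peak is largest (0.516961); scaling to 100 gives 100.0 : 78.2 : 15.3.

100.0 : 78.2 : 15.3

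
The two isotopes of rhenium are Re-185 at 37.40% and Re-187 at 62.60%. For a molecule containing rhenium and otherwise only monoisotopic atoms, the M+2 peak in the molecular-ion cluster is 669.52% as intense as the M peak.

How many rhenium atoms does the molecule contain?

For n independent Re atoms, I(M+2)/I(M) = n · (abundance Re-187) / (abundance Re-185) = n · 0.6260/0.3740.
n = 6.6952 × 0.3740/0.6260 = 4.00 ≈ 4

4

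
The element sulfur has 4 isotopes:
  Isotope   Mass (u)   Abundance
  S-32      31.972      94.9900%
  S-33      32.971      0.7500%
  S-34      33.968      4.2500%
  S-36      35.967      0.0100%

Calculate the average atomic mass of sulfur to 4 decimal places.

32.0647 u

Average mass = Σ (abundance × isotope mass) = 0.949900 × 31.972 + 0.007500 × 32.971 + 0.042500 × 33.968 + 0.000100 × 35.967
= 30.37020 + 0.24728 + 1.44364 + 0.00360 = 32.06472 u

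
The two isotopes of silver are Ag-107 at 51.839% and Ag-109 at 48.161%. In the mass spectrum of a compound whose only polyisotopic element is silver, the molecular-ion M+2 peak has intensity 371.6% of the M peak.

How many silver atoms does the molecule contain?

The M+2/M ratio from n Ag atoms is n · q/p = n · 0.48161/0.51839.
n = 3.716 × 0.51839/0.48161 = 4.00 ≈ 4

4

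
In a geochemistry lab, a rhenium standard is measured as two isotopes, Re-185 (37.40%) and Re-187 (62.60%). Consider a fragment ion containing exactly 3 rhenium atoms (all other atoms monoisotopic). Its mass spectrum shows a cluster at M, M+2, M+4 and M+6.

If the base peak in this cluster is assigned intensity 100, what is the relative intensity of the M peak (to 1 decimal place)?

Binomial terms of (0.3740 + 0.6260)^3: M 0.0523, M+2 0.2627, M+4 0.4397, M+6 0.2453 → M+4 is the base peak.
P(M+4) = C(3,2) × 0.3740^1 × 0.6260^2 = 3 × 0.3740 × 0.391876 = 0.439685 (base)
P(M) = C(3,0) × 0.3740^3 × 0.6260^0 = 1 × 0.05231362 × 1.0000 = 0.052314
Relative intensity = 0.052314 / 0.439685 × 100 = 11.9

11.9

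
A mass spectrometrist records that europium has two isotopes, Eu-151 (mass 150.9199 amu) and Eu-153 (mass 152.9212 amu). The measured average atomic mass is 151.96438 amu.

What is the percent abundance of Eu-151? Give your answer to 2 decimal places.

47.81%

Writing the weighted mean with unknown fraction x of Eu-151:
150.9199·x + 152.9212·(1 − x) = 151.96438
(150.9199 − 152.9212)·x = 151.96438 − 152.9212
x = -0.95682 / -2.0013 = 0.47810 → 47.81% Eu-151, 52.19% Eu-153.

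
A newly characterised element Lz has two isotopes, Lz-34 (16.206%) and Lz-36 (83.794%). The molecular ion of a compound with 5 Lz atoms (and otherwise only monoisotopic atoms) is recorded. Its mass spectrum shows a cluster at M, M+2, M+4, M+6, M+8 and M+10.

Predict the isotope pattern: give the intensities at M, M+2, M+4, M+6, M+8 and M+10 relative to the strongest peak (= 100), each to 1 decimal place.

Expanding (0.16206 + 0.83794)^5:
P(M) = 0.16206^5 = 0.000112
P(M+2) = 5 × 0.16206^4 × 0.83794^1 = 0.002890
P(M+4) = 10 × 0.16206^3 × 0.83794^2 = 0.029885
P(M+6) = 10 × 0.16206^2 × 0.83794^3 = 0.154522
P(M+8) = 5 × 0.16206^1 × 0.83794^4 = 0.399482
P(M+10) = 0.83794^5 = 0.413109
The M+10 peak is largest (0.413109); scaling to 100 gives 0.0 : 0.7 : 7.2 : 37.4 : 96.7 : 100.0.

0.0 : 0.7 : 7.2 : 37.4 : 96.7 : 100.0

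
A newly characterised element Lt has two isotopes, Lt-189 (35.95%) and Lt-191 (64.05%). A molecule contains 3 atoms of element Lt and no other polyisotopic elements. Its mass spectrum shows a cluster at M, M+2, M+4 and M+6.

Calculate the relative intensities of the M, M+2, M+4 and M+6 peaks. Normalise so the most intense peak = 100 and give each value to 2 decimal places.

10.50 : 56.13 : 100.00 : 59.39

The 3 Lt atoms are independent, so intensities follow the terms of (0.3595 + 0.6405)^3.
P(M) = 0.3595^3 = 0.046462
P(M+2) = 3 × 0.3595^2 × 0.6405^1 = 0.248335
P(M+4) = 3 × 0.3595^1 × 0.6405^2 = 0.442444
P(M+6) = 0.6405^3 = 0.262759
The M+4 peak is largest (0.442444); scaling to 100 gives 10.50 : 56.13 : 100.00 : 59.39.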